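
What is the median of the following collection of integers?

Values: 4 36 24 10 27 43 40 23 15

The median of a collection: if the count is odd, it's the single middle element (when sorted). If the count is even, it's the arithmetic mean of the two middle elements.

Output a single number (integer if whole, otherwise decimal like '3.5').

Answer: 24

Derivation:
Step 1: insert 4 -> lo=[4] (size 1, max 4) hi=[] (size 0) -> median=4
Step 2: insert 36 -> lo=[4] (size 1, max 4) hi=[36] (size 1, min 36) -> median=20
Step 3: insert 24 -> lo=[4, 24] (size 2, max 24) hi=[36] (size 1, min 36) -> median=24
Step 4: insert 10 -> lo=[4, 10] (size 2, max 10) hi=[24, 36] (size 2, min 24) -> median=17
Step 5: insert 27 -> lo=[4, 10, 24] (size 3, max 24) hi=[27, 36] (size 2, min 27) -> median=24
Step 6: insert 43 -> lo=[4, 10, 24] (size 3, max 24) hi=[27, 36, 43] (size 3, min 27) -> median=25.5
Step 7: insert 40 -> lo=[4, 10, 24, 27] (size 4, max 27) hi=[36, 40, 43] (size 3, min 36) -> median=27
Step 8: insert 23 -> lo=[4, 10, 23, 24] (size 4, max 24) hi=[27, 36, 40, 43] (size 4, min 27) -> median=25.5
Step 9: insert 15 -> lo=[4, 10, 15, 23, 24] (size 5, max 24) hi=[27, 36, 40, 43] (size 4, min 27) -> median=24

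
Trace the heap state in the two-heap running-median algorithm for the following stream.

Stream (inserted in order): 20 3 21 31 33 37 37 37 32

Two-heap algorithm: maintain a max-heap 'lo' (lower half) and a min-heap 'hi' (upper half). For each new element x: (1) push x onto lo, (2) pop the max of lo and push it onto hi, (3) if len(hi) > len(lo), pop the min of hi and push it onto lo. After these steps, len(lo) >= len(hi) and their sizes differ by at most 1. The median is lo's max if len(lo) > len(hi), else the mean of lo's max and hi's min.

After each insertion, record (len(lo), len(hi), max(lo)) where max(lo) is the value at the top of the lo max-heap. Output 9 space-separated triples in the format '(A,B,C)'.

Step 1: insert 20 -> lo=[20] hi=[] -> (len(lo)=1, len(hi)=0, max(lo)=20)
Step 2: insert 3 -> lo=[3] hi=[20] -> (len(lo)=1, len(hi)=1, max(lo)=3)
Step 3: insert 21 -> lo=[3, 20] hi=[21] -> (len(lo)=2, len(hi)=1, max(lo)=20)
Step 4: insert 31 -> lo=[3, 20] hi=[21, 31] -> (len(lo)=2, len(hi)=2, max(lo)=20)
Step 5: insert 33 -> lo=[3, 20, 21] hi=[31, 33] -> (len(lo)=3, len(hi)=2, max(lo)=21)
Step 6: insert 37 -> lo=[3, 20, 21] hi=[31, 33, 37] -> (len(lo)=3, len(hi)=3, max(lo)=21)
Step 7: insert 37 -> lo=[3, 20, 21, 31] hi=[33, 37, 37] -> (len(lo)=4, len(hi)=3, max(lo)=31)
Step 8: insert 37 -> lo=[3, 20, 21, 31] hi=[33, 37, 37, 37] -> (len(lo)=4, len(hi)=4, max(lo)=31)
Step 9: insert 32 -> lo=[3, 20, 21, 31, 32] hi=[33, 37, 37, 37] -> (len(lo)=5, len(hi)=4, max(lo)=32)

Answer: (1,0,20) (1,1,3) (2,1,20) (2,2,20) (3,2,21) (3,3,21) (4,3,31) (4,4,31) (5,4,32)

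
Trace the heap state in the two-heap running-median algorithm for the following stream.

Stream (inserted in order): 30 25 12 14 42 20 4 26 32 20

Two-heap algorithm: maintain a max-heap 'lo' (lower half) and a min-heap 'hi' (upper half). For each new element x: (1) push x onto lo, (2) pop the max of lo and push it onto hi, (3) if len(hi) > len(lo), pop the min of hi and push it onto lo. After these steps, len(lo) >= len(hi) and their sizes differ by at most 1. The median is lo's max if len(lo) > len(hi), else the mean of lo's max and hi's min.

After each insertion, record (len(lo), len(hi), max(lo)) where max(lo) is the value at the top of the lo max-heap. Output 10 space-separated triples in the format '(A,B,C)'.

Answer: (1,0,30) (1,1,25) (2,1,25) (2,2,14) (3,2,25) (3,3,20) (4,3,20) (4,4,20) (5,4,25) (5,5,20)

Derivation:
Step 1: insert 30 -> lo=[30] hi=[] -> (len(lo)=1, len(hi)=0, max(lo)=30)
Step 2: insert 25 -> lo=[25] hi=[30] -> (len(lo)=1, len(hi)=1, max(lo)=25)
Step 3: insert 12 -> lo=[12, 25] hi=[30] -> (len(lo)=2, len(hi)=1, max(lo)=25)
Step 4: insert 14 -> lo=[12, 14] hi=[25, 30] -> (len(lo)=2, len(hi)=2, max(lo)=14)
Step 5: insert 42 -> lo=[12, 14, 25] hi=[30, 42] -> (len(lo)=3, len(hi)=2, max(lo)=25)
Step 6: insert 20 -> lo=[12, 14, 20] hi=[25, 30, 42] -> (len(lo)=3, len(hi)=3, max(lo)=20)
Step 7: insert 4 -> lo=[4, 12, 14, 20] hi=[25, 30, 42] -> (len(lo)=4, len(hi)=3, max(lo)=20)
Step 8: insert 26 -> lo=[4, 12, 14, 20] hi=[25, 26, 30, 42] -> (len(lo)=4, len(hi)=4, max(lo)=20)
Step 9: insert 32 -> lo=[4, 12, 14, 20, 25] hi=[26, 30, 32, 42] -> (len(lo)=5, len(hi)=4, max(lo)=25)
Step 10: insert 20 -> lo=[4, 12, 14, 20, 20] hi=[25, 26, 30, 32, 42] -> (len(lo)=5, len(hi)=5, max(lo)=20)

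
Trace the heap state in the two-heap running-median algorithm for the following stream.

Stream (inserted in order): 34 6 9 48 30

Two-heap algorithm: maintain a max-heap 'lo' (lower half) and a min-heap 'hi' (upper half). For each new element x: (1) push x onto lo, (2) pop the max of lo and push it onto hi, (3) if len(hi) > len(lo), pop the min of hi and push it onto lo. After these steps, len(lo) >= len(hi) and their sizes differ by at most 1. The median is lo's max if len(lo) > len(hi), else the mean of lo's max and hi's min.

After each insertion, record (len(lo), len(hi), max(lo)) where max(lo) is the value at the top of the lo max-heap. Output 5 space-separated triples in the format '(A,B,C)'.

Step 1: insert 34 -> lo=[34] hi=[] -> (len(lo)=1, len(hi)=0, max(lo)=34)
Step 2: insert 6 -> lo=[6] hi=[34] -> (len(lo)=1, len(hi)=1, max(lo)=6)
Step 3: insert 9 -> lo=[6, 9] hi=[34] -> (len(lo)=2, len(hi)=1, max(lo)=9)
Step 4: insert 48 -> lo=[6, 9] hi=[34, 48] -> (len(lo)=2, len(hi)=2, max(lo)=9)
Step 5: insert 30 -> lo=[6, 9, 30] hi=[34, 48] -> (len(lo)=3, len(hi)=2, max(lo)=30)

Answer: (1,0,34) (1,1,6) (2,1,9) (2,2,9) (3,2,30)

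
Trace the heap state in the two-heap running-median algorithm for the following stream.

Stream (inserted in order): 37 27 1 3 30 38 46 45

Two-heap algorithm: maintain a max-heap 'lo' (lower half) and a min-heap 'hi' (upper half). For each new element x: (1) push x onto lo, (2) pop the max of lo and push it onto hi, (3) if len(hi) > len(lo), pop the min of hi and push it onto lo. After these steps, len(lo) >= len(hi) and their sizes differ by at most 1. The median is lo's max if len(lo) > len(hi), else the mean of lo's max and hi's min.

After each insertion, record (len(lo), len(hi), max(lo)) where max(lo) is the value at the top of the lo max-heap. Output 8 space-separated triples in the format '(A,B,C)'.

Answer: (1,0,37) (1,1,27) (2,1,27) (2,2,3) (3,2,27) (3,3,27) (4,3,30) (4,4,30)

Derivation:
Step 1: insert 37 -> lo=[37] hi=[] -> (len(lo)=1, len(hi)=0, max(lo)=37)
Step 2: insert 27 -> lo=[27] hi=[37] -> (len(lo)=1, len(hi)=1, max(lo)=27)
Step 3: insert 1 -> lo=[1, 27] hi=[37] -> (len(lo)=2, len(hi)=1, max(lo)=27)
Step 4: insert 3 -> lo=[1, 3] hi=[27, 37] -> (len(lo)=2, len(hi)=2, max(lo)=3)
Step 5: insert 30 -> lo=[1, 3, 27] hi=[30, 37] -> (len(lo)=3, len(hi)=2, max(lo)=27)
Step 6: insert 38 -> lo=[1, 3, 27] hi=[30, 37, 38] -> (len(lo)=3, len(hi)=3, max(lo)=27)
Step 7: insert 46 -> lo=[1, 3, 27, 30] hi=[37, 38, 46] -> (len(lo)=4, len(hi)=3, max(lo)=30)
Step 8: insert 45 -> lo=[1, 3, 27, 30] hi=[37, 38, 45, 46] -> (len(lo)=4, len(hi)=4, max(lo)=30)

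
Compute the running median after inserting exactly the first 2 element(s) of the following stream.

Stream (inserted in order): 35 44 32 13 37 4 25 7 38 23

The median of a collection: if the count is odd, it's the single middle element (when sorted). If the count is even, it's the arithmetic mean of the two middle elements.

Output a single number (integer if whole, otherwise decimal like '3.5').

Step 1: insert 35 -> lo=[35] (size 1, max 35) hi=[] (size 0) -> median=35
Step 2: insert 44 -> lo=[35] (size 1, max 35) hi=[44] (size 1, min 44) -> median=39.5

Answer: 39.5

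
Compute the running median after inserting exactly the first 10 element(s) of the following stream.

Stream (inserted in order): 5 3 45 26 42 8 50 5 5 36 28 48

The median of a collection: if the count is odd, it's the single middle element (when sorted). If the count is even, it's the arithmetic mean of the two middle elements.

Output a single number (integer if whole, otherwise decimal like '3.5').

Step 1: insert 5 -> lo=[5] (size 1, max 5) hi=[] (size 0) -> median=5
Step 2: insert 3 -> lo=[3] (size 1, max 3) hi=[5] (size 1, min 5) -> median=4
Step 3: insert 45 -> lo=[3, 5] (size 2, max 5) hi=[45] (size 1, min 45) -> median=5
Step 4: insert 26 -> lo=[3, 5] (size 2, max 5) hi=[26, 45] (size 2, min 26) -> median=15.5
Step 5: insert 42 -> lo=[3, 5, 26] (size 3, max 26) hi=[42, 45] (size 2, min 42) -> median=26
Step 6: insert 8 -> lo=[3, 5, 8] (size 3, max 8) hi=[26, 42, 45] (size 3, min 26) -> median=17
Step 7: insert 50 -> lo=[3, 5, 8, 26] (size 4, max 26) hi=[42, 45, 50] (size 3, min 42) -> median=26
Step 8: insert 5 -> lo=[3, 5, 5, 8] (size 4, max 8) hi=[26, 42, 45, 50] (size 4, min 26) -> median=17
Step 9: insert 5 -> lo=[3, 5, 5, 5, 8] (size 5, max 8) hi=[26, 42, 45, 50] (size 4, min 26) -> median=8
Step 10: insert 36 -> lo=[3, 5, 5, 5, 8] (size 5, max 8) hi=[26, 36, 42, 45, 50] (size 5, min 26) -> median=17

Answer: 17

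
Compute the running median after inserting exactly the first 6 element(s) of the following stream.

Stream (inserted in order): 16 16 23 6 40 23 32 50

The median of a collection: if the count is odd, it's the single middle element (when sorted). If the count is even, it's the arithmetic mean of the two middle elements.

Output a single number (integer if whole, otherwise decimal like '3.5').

Answer: 19.5

Derivation:
Step 1: insert 16 -> lo=[16] (size 1, max 16) hi=[] (size 0) -> median=16
Step 2: insert 16 -> lo=[16] (size 1, max 16) hi=[16] (size 1, min 16) -> median=16
Step 3: insert 23 -> lo=[16, 16] (size 2, max 16) hi=[23] (size 1, min 23) -> median=16
Step 4: insert 6 -> lo=[6, 16] (size 2, max 16) hi=[16, 23] (size 2, min 16) -> median=16
Step 5: insert 40 -> lo=[6, 16, 16] (size 3, max 16) hi=[23, 40] (size 2, min 23) -> median=16
Step 6: insert 23 -> lo=[6, 16, 16] (size 3, max 16) hi=[23, 23, 40] (size 3, min 23) -> median=19.5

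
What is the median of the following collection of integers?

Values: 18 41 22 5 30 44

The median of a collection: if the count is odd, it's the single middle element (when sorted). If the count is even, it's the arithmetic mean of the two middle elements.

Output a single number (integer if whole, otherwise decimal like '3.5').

Answer: 26

Derivation:
Step 1: insert 18 -> lo=[18] (size 1, max 18) hi=[] (size 0) -> median=18
Step 2: insert 41 -> lo=[18] (size 1, max 18) hi=[41] (size 1, min 41) -> median=29.5
Step 3: insert 22 -> lo=[18, 22] (size 2, max 22) hi=[41] (size 1, min 41) -> median=22
Step 4: insert 5 -> lo=[5, 18] (size 2, max 18) hi=[22, 41] (size 2, min 22) -> median=20
Step 5: insert 30 -> lo=[5, 18, 22] (size 3, max 22) hi=[30, 41] (size 2, min 30) -> median=22
Step 6: insert 44 -> lo=[5, 18, 22] (size 3, max 22) hi=[30, 41, 44] (size 3, min 30) -> median=26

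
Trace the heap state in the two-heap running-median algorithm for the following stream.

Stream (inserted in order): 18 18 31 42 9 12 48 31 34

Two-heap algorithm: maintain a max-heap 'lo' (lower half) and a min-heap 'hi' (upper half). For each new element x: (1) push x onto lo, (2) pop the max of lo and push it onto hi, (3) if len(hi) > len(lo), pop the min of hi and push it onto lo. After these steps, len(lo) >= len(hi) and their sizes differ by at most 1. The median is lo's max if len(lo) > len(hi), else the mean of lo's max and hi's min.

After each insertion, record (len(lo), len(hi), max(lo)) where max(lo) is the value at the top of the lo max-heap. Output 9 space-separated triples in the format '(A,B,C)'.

Answer: (1,0,18) (1,1,18) (2,1,18) (2,2,18) (3,2,18) (3,3,18) (4,3,18) (4,4,18) (5,4,31)

Derivation:
Step 1: insert 18 -> lo=[18] hi=[] -> (len(lo)=1, len(hi)=0, max(lo)=18)
Step 2: insert 18 -> lo=[18] hi=[18] -> (len(lo)=1, len(hi)=1, max(lo)=18)
Step 3: insert 31 -> lo=[18, 18] hi=[31] -> (len(lo)=2, len(hi)=1, max(lo)=18)
Step 4: insert 42 -> lo=[18, 18] hi=[31, 42] -> (len(lo)=2, len(hi)=2, max(lo)=18)
Step 5: insert 9 -> lo=[9, 18, 18] hi=[31, 42] -> (len(lo)=3, len(hi)=2, max(lo)=18)
Step 6: insert 12 -> lo=[9, 12, 18] hi=[18, 31, 42] -> (len(lo)=3, len(hi)=3, max(lo)=18)
Step 7: insert 48 -> lo=[9, 12, 18, 18] hi=[31, 42, 48] -> (len(lo)=4, len(hi)=3, max(lo)=18)
Step 8: insert 31 -> lo=[9, 12, 18, 18] hi=[31, 31, 42, 48] -> (len(lo)=4, len(hi)=4, max(lo)=18)
Step 9: insert 34 -> lo=[9, 12, 18, 18, 31] hi=[31, 34, 42, 48] -> (len(lo)=5, len(hi)=4, max(lo)=31)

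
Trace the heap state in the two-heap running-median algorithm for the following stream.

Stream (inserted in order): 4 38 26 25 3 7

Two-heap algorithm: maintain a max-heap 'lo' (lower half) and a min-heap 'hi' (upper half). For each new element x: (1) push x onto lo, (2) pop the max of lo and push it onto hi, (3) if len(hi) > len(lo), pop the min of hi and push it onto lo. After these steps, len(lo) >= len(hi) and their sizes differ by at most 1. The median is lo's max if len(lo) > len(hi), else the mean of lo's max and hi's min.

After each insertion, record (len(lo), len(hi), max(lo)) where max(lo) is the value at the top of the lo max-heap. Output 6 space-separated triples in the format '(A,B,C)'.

Step 1: insert 4 -> lo=[4] hi=[] -> (len(lo)=1, len(hi)=0, max(lo)=4)
Step 2: insert 38 -> lo=[4] hi=[38] -> (len(lo)=1, len(hi)=1, max(lo)=4)
Step 3: insert 26 -> lo=[4, 26] hi=[38] -> (len(lo)=2, len(hi)=1, max(lo)=26)
Step 4: insert 25 -> lo=[4, 25] hi=[26, 38] -> (len(lo)=2, len(hi)=2, max(lo)=25)
Step 5: insert 3 -> lo=[3, 4, 25] hi=[26, 38] -> (len(lo)=3, len(hi)=2, max(lo)=25)
Step 6: insert 7 -> lo=[3, 4, 7] hi=[25, 26, 38] -> (len(lo)=3, len(hi)=3, max(lo)=7)

Answer: (1,0,4) (1,1,4) (2,1,26) (2,2,25) (3,2,25) (3,3,7)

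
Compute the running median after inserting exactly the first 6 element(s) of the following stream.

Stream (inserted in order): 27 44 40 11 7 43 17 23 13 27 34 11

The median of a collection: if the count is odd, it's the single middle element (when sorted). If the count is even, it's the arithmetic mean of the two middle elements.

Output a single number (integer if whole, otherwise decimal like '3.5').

Answer: 33.5

Derivation:
Step 1: insert 27 -> lo=[27] (size 1, max 27) hi=[] (size 0) -> median=27
Step 2: insert 44 -> lo=[27] (size 1, max 27) hi=[44] (size 1, min 44) -> median=35.5
Step 3: insert 40 -> lo=[27, 40] (size 2, max 40) hi=[44] (size 1, min 44) -> median=40
Step 4: insert 11 -> lo=[11, 27] (size 2, max 27) hi=[40, 44] (size 2, min 40) -> median=33.5
Step 5: insert 7 -> lo=[7, 11, 27] (size 3, max 27) hi=[40, 44] (size 2, min 40) -> median=27
Step 6: insert 43 -> lo=[7, 11, 27] (size 3, max 27) hi=[40, 43, 44] (size 3, min 40) -> median=33.5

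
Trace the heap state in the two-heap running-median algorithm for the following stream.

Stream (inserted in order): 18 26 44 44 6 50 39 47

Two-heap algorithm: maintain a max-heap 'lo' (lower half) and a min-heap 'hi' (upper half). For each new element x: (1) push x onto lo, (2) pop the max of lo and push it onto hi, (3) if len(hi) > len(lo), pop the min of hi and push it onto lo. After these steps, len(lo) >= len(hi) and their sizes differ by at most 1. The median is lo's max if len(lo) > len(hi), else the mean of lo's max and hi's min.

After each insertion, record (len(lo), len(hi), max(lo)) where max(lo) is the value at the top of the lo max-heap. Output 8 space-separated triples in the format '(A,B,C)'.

Step 1: insert 18 -> lo=[18] hi=[] -> (len(lo)=1, len(hi)=0, max(lo)=18)
Step 2: insert 26 -> lo=[18] hi=[26] -> (len(lo)=1, len(hi)=1, max(lo)=18)
Step 3: insert 44 -> lo=[18, 26] hi=[44] -> (len(lo)=2, len(hi)=1, max(lo)=26)
Step 4: insert 44 -> lo=[18, 26] hi=[44, 44] -> (len(lo)=2, len(hi)=2, max(lo)=26)
Step 5: insert 6 -> lo=[6, 18, 26] hi=[44, 44] -> (len(lo)=3, len(hi)=2, max(lo)=26)
Step 6: insert 50 -> lo=[6, 18, 26] hi=[44, 44, 50] -> (len(lo)=3, len(hi)=3, max(lo)=26)
Step 7: insert 39 -> lo=[6, 18, 26, 39] hi=[44, 44, 50] -> (len(lo)=4, len(hi)=3, max(lo)=39)
Step 8: insert 47 -> lo=[6, 18, 26, 39] hi=[44, 44, 47, 50] -> (len(lo)=4, len(hi)=4, max(lo)=39)

Answer: (1,0,18) (1,1,18) (2,1,26) (2,2,26) (3,2,26) (3,3,26) (4,3,39) (4,4,39)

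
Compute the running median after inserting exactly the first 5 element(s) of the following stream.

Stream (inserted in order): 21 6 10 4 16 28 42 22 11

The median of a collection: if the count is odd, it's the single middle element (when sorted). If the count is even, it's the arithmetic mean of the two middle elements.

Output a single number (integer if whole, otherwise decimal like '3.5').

Answer: 10

Derivation:
Step 1: insert 21 -> lo=[21] (size 1, max 21) hi=[] (size 0) -> median=21
Step 2: insert 6 -> lo=[6] (size 1, max 6) hi=[21] (size 1, min 21) -> median=13.5
Step 3: insert 10 -> lo=[6, 10] (size 2, max 10) hi=[21] (size 1, min 21) -> median=10
Step 4: insert 4 -> lo=[4, 6] (size 2, max 6) hi=[10, 21] (size 2, min 10) -> median=8
Step 5: insert 16 -> lo=[4, 6, 10] (size 3, max 10) hi=[16, 21] (size 2, min 16) -> median=10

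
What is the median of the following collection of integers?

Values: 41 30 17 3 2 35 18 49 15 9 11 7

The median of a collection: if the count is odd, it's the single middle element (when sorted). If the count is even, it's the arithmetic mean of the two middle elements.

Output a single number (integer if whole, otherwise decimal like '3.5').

Step 1: insert 41 -> lo=[41] (size 1, max 41) hi=[] (size 0) -> median=41
Step 2: insert 30 -> lo=[30] (size 1, max 30) hi=[41] (size 1, min 41) -> median=35.5
Step 3: insert 17 -> lo=[17, 30] (size 2, max 30) hi=[41] (size 1, min 41) -> median=30
Step 4: insert 3 -> lo=[3, 17] (size 2, max 17) hi=[30, 41] (size 2, min 30) -> median=23.5
Step 5: insert 2 -> lo=[2, 3, 17] (size 3, max 17) hi=[30, 41] (size 2, min 30) -> median=17
Step 6: insert 35 -> lo=[2, 3, 17] (size 3, max 17) hi=[30, 35, 41] (size 3, min 30) -> median=23.5
Step 7: insert 18 -> lo=[2, 3, 17, 18] (size 4, max 18) hi=[30, 35, 41] (size 3, min 30) -> median=18
Step 8: insert 49 -> lo=[2, 3, 17, 18] (size 4, max 18) hi=[30, 35, 41, 49] (size 4, min 30) -> median=24
Step 9: insert 15 -> lo=[2, 3, 15, 17, 18] (size 5, max 18) hi=[30, 35, 41, 49] (size 4, min 30) -> median=18
Step 10: insert 9 -> lo=[2, 3, 9, 15, 17] (size 5, max 17) hi=[18, 30, 35, 41, 49] (size 5, min 18) -> median=17.5
Step 11: insert 11 -> lo=[2, 3, 9, 11, 15, 17] (size 6, max 17) hi=[18, 30, 35, 41, 49] (size 5, min 18) -> median=17
Step 12: insert 7 -> lo=[2, 3, 7, 9, 11, 15] (size 6, max 15) hi=[17, 18, 30, 35, 41, 49] (size 6, min 17) -> median=16

Answer: 16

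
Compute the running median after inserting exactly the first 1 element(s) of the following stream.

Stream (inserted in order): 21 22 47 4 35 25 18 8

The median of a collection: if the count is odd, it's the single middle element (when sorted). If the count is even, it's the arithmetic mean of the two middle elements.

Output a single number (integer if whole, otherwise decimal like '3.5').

Answer: 21

Derivation:
Step 1: insert 21 -> lo=[21] (size 1, max 21) hi=[] (size 0) -> median=21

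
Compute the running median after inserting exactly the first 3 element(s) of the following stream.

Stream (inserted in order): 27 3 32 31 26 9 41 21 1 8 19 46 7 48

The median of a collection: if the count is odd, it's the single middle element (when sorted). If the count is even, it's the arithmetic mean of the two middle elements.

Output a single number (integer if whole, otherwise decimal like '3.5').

Answer: 27

Derivation:
Step 1: insert 27 -> lo=[27] (size 1, max 27) hi=[] (size 0) -> median=27
Step 2: insert 3 -> lo=[3] (size 1, max 3) hi=[27] (size 1, min 27) -> median=15
Step 3: insert 32 -> lo=[3, 27] (size 2, max 27) hi=[32] (size 1, min 32) -> median=27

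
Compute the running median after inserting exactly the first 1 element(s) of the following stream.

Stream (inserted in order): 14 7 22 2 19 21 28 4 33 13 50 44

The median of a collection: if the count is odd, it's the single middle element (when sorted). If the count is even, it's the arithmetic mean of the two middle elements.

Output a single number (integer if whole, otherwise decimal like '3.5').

Answer: 14

Derivation:
Step 1: insert 14 -> lo=[14] (size 1, max 14) hi=[] (size 0) -> median=14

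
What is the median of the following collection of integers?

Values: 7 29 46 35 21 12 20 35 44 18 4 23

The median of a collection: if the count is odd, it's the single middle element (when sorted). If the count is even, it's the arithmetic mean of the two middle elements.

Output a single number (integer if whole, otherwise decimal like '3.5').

Answer: 22

Derivation:
Step 1: insert 7 -> lo=[7] (size 1, max 7) hi=[] (size 0) -> median=7
Step 2: insert 29 -> lo=[7] (size 1, max 7) hi=[29] (size 1, min 29) -> median=18
Step 3: insert 46 -> lo=[7, 29] (size 2, max 29) hi=[46] (size 1, min 46) -> median=29
Step 4: insert 35 -> lo=[7, 29] (size 2, max 29) hi=[35, 46] (size 2, min 35) -> median=32
Step 5: insert 21 -> lo=[7, 21, 29] (size 3, max 29) hi=[35, 46] (size 2, min 35) -> median=29
Step 6: insert 12 -> lo=[7, 12, 21] (size 3, max 21) hi=[29, 35, 46] (size 3, min 29) -> median=25
Step 7: insert 20 -> lo=[7, 12, 20, 21] (size 4, max 21) hi=[29, 35, 46] (size 3, min 29) -> median=21
Step 8: insert 35 -> lo=[7, 12, 20, 21] (size 4, max 21) hi=[29, 35, 35, 46] (size 4, min 29) -> median=25
Step 9: insert 44 -> lo=[7, 12, 20, 21, 29] (size 5, max 29) hi=[35, 35, 44, 46] (size 4, min 35) -> median=29
Step 10: insert 18 -> lo=[7, 12, 18, 20, 21] (size 5, max 21) hi=[29, 35, 35, 44, 46] (size 5, min 29) -> median=25
Step 11: insert 4 -> lo=[4, 7, 12, 18, 20, 21] (size 6, max 21) hi=[29, 35, 35, 44, 46] (size 5, min 29) -> median=21
Step 12: insert 23 -> lo=[4, 7, 12, 18, 20, 21] (size 6, max 21) hi=[23, 29, 35, 35, 44, 46] (size 6, min 23) -> median=22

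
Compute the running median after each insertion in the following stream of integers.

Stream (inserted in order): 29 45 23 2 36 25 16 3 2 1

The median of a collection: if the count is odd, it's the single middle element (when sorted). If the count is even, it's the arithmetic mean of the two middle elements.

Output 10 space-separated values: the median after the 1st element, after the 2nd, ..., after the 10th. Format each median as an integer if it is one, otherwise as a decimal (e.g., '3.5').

Step 1: insert 29 -> lo=[29] (size 1, max 29) hi=[] (size 0) -> median=29
Step 2: insert 45 -> lo=[29] (size 1, max 29) hi=[45] (size 1, min 45) -> median=37
Step 3: insert 23 -> lo=[23, 29] (size 2, max 29) hi=[45] (size 1, min 45) -> median=29
Step 4: insert 2 -> lo=[2, 23] (size 2, max 23) hi=[29, 45] (size 2, min 29) -> median=26
Step 5: insert 36 -> lo=[2, 23, 29] (size 3, max 29) hi=[36, 45] (size 2, min 36) -> median=29
Step 6: insert 25 -> lo=[2, 23, 25] (size 3, max 25) hi=[29, 36, 45] (size 3, min 29) -> median=27
Step 7: insert 16 -> lo=[2, 16, 23, 25] (size 4, max 25) hi=[29, 36, 45] (size 3, min 29) -> median=25
Step 8: insert 3 -> lo=[2, 3, 16, 23] (size 4, max 23) hi=[25, 29, 36, 45] (size 4, min 25) -> median=24
Step 9: insert 2 -> lo=[2, 2, 3, 16, 23] (size 5, max 23) hi=[25, 29, 36, 45] (size 4, min 25) -> median=23
Step 10: insert 1 -> lo=[1, 2, 2, 3, 16] (size 5, max 16) hi=[23, 25, 29, 36, 45] (size 5, min 23) -> median=19.5

Answer: 29 37 29 26 29 27 25 24 23 19.5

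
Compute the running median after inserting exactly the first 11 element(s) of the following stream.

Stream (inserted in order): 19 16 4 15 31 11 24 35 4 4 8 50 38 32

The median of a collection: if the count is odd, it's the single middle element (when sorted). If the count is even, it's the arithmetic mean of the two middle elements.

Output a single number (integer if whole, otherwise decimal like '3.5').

Answer: 15

Derivation:
Step 1: insert 19 -> lo=[19] (size 1, max 19) hi=[] (size 0) -> median=19
Step 2: insert 16 -> lo=[16] (size 1, max 16) hi=[19] (size 1, min 19) -> median=17.5
Step 3: insert 4 -> lo=[4, 16] (size 2, max 16) hi=[19] (size 1, min 19) -> median=16
Step 4: insert 15 -> lo=[4, 15] (size 2, max 15) hi=[16, 19] (size 2, min 16) -> median=15.5
Step 5: insert 31 -> lo=[4, 15, 16] (size 3, max 16) hi=[19, 31] (size 2, min 19) -> median=16
Step 6: insert 11 -> lo=[4, 11, 15] (size 3, max 15) hi=[16, 19, 31] (size 3, min 16) -> median=15.5
Step 7: insert 24 -> lo=[4, 11, 15, 16] (size 4, max 16) hi=[19, 24, 31] (size 3, min 19) -> median=16
Step 8: insert 35 -> lo=[4, 11, 15, 16] (size 4, max 16) hi=[19, 24, 31, 35] (size 4, min 19) -> median=17.5
Step 9: insert 4 -> lo=[4, 4, 11, 15, 16] (size 5, max 16) hi=[19, 24, 31, 35] (size 4, min 19) -> median=16
Step 10: insert 4 -> lo=[4, 4, 4, 11, 15] (size 5, max 15) hi=[16, 19, 24, 31, 35] (size 5, min 16) -> median=15.5
Step 11: insert 8 -> lo=[4, 4, 4, 8, 11, 15] (size 6, max 15) hi=[16, 19, 24, 31, 35] (size 5, min 16) -> median=15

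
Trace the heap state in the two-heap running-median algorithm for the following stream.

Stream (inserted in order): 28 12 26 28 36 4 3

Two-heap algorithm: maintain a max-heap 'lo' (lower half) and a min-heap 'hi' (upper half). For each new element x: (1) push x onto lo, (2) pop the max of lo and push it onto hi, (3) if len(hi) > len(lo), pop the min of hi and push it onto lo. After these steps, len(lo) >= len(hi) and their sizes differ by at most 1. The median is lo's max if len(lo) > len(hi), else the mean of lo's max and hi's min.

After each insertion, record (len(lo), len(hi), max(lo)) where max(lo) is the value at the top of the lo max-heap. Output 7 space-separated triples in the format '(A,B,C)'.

Answer: (1,0,28) (1,1,12) (2,1,26) (2,2,26) (3,2,28) (3,3,26) (4,3,26)

Derivation:
Step 1: insert 28 -> lo=[28] hi=[] -> (len(lo)=1, len(hi)=0, max(lo)=28)
Step 2: insert 12 -> lo=[12] hi=[28] -> (len(lo)=1, len(hi)=1, max(lo)=12)
Step 3: insert 26 -> lo=[12, 26] hi=[28] -> (len(lo)=2, len(hi)=1, max(lo)=26)
Step 4: insert 28 -> lo=[12, 26] hi=[28, 28] -> (len(lo)=2, len(hi)=2, max(lo)=26)
Step 5: insert 36 -> lo=[12, 26, 28] hi=[28, 36] -> (len(lo)=3, len(hi)=2, max(lo)=28)
Step 6: insert 4 -> lo=[4, 12, 26] hi=[28, 28, 36] -> (len(lo)=3, len(hi)=3, max(lo)=26)
Step 7: insert 3 -> lo=[3, 4, 12, 26] hi=[28, 28, 36] -> (len(lo)=4, len(hi)=3, max(lo)=26)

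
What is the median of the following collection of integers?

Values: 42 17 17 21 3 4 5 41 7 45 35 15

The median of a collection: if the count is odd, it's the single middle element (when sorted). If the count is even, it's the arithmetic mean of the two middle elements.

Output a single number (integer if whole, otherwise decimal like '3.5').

Answer: 17

Derivation:
Step 1: insert 42 -> lo=[42] (size 1, max 42) hi=[] (size 0) -> median=42
Step 2: insert 17 -> lo=[17] (size 1, max 17) hi=[42] (size 1, min 42) -> median=29.5
Step 3: insert 17 -> lo=[17, 17] (size 2, max 17) hi=[42] (size 1, min 42) -> median=17
Step 4: insert 21 -> lo=[17, 17] (size 2, max 17) hi=[21, 42] (size 2, min 21) -> median=19
Step 5: insert 3 -> lo=[3, 17, 17] (size 3, max 17) hi=[21, 42] (size 2, min 21) -> median=17
Step 6: insert 4 -> lo=[3, 4, 17] (size 3, max 17) hi=[17, 21, 42] (size 3, min 17) -> median=17
Step 7: insert 5 -> lo=[3, 4, 5, 17] (size 4, max 17) hi=[17, 21, 42] (size 3, min 17) -> median=17
Step 8: insert 41 -> lo=[3, 4, 5, 17] (size 4, max 17) hi=[17, 21, 41, 42] (size 4, min 17) -> median=17
Step 9: insert 7 -> lo=[3, 4, 5, 7, 17] (size 5, max 17) hi=[17, 21, 41, 42] (size 4, min 17) -> median=17
Step 10: insert 45 -> lo=[3, 4, 5, 7, 17] (size 5, max 17) hi=[17, 21, 41, 42, 45] (size 5, min 17) -> median=17
Step 11: insert 35 -> lo=[3, 4, 5, 7, 17, 17] (size 6, max 17) hi=[21, 35, 41, 42, 45] (size 5, min 21) -> median=17
Step 12: insert 15 -> lo=[3, 4, 5, 7, 15, 17] (size 6, max 17) hi=[17, 21, 35, 41, 42, 45] (size 6, min 17) -> median=17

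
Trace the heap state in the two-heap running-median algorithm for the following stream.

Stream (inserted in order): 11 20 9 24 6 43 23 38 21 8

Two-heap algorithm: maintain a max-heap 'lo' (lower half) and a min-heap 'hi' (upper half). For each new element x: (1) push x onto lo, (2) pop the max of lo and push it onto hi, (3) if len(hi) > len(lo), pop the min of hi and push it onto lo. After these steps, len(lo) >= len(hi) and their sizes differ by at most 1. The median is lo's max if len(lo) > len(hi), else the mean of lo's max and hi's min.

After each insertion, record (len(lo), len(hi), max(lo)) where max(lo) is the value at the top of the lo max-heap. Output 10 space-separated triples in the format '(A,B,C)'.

Answer: (1,0,11) (1,1,11) (2,1,11) (2,2,11) (3,2,11) (3,3,11) (4,3,20) (4,4,20) (5,4,21) (5,5,20)

Derivation:
Step 1: insert 11 -> lo=[11] hi=[] -> (len(lo)=1, len(hi)=0, max(lo)=11)
Step 2: insert 20 -> lo=[11] hi=[20] -> (len(lo)=1, len(hi)=1, max(lo)=11)
Step 3: insert 9 -> lo=[9, 11] hi=[20] -> (len(lo)=2, len(hi)=1, max(lo)=11)
Step 4: insert 24 -> lo=[9, 11] hi=[20, 24] -> (len(lo)=2, len(hi)=2, max(lo)=11)
Step 5: insert 6 -> lo=[6, 9, 11] hi=[20, 24] -> (len(lo)=3, len(hi)=2, max(lo)=11)
Step 6: insert 43 -> lo=[6, 9, 11] hi=[20, 24, 43] -> (len(lo)=3, len(hi)=3, max(lo)=11)
Step 7: insert 23 -> lo=[6, 9, 11, 20] hi=[23, 24, 43] -> (len(lo)=4, len(hi)=3, max(lo)=20)
Step 8: insert 38 -> lo=[6, 9, 11, 20] hi=[23, 24, 38, 43] -> (len(lo)=4, len(hi)=4, max(lo)=20)
Step 9: insert 21 -> lo=[6, 9, 11, 20, 21] hi=[23, 24, 38, 43] -> (len(lo)=5, len(hi)=4, max(lo)=21)
Step 10: insert 8 -> lo=[6, 8, 9, 11, 20] hi=[21, 23, 24, 38, 43] -> (len(lo)=5, len(hi)=5, max(lo)=20)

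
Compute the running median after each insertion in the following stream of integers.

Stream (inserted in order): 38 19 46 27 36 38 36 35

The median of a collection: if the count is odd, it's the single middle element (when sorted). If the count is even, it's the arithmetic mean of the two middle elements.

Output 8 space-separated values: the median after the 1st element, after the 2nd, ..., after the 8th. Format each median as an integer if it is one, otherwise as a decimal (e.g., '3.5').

Step 1: insert 38 -> lo=[38] (size 1, max 38) hi=[] (size 0) -> median=38
Step 2: insert 19 -> lo=[19] (size 1, max 19) hi=[38] (size 1, min 38) -> median=28.5
Step 3: insert 46 -> lo=[19, 38] (size 2, max 38) hi=[46] (size 1, min 46) -> median=38
Step 4: insert 27 -> lo=[19, 27] (size 2, max 27) hi=[38, 46] (size 2, min 38) -> median=32.5
Step 5: insert 36 -> lo=[19, 27, 36] (size 3, max 36) hi=[38, 46] (size 2, min 38) -> median=36
Step 6: insert 38 -> lo=[19, 27, 36] (size 3, max 36) hi=[38, 38, 46] (size 3, min 38) -> median=37
Step 7: insert 36 -> lo=[19, 27, 36, 36] (size 4, max 36) hi=[38, 38, 46] (size 3, min 38) -> median=36
Step 8: insert 35 -> lo=[19, 27, 35, 36] (size 4, max 36) hi=[36, 38, 38, 46] (size 4, min 36) -> median=36

Answer: 38 28.5 38 32.5 36 37 36 36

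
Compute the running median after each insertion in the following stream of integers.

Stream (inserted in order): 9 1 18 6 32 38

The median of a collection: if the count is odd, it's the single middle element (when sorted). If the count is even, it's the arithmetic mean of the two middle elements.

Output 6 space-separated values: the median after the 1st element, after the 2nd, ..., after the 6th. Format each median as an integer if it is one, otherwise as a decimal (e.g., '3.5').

Step 1: insert 9 -> lo=[9] (size 1, max 9) hi=[] (size 0) -> median=9
Step 2: insert 1 -> lo=[1] (size 1, max 1) hi=[9] (size 1, min 9) -> median=5
Step 3: insert 18 -> lo=[1, 9] (size 2, max 9) hi=[18] (size 1, min 18) -> median=9
Step 4: insert 6 -> lo=[1, 6] (size 2, max 6) hi=[9, 18] (size 2, min 9) -> median=7.5
Step 5: insert 32 -> lo=[1, 6, 9] (size 3, max 9) hi=[18, 32] (size 2, min 18) -> median=9
Step 6: insert 38 -> lo=[1, 6, 9] (size 3, max 9) hi=[18, 32, 38] (size 3, min 18) -> median=13.5

Answer: 9 5 9 7.5 9 13.5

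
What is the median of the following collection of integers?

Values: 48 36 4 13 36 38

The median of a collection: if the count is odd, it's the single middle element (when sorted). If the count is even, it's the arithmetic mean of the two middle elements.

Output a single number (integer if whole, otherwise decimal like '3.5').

Answer: 36

Derivation:
Step 1: insert 48 -> lo=[48] (size 1, max 48) hi=[] (size 0) -> median=48
Step 2: insert 36 -> lo=[36] (size 1, max 36) hi=[48] (size 1, min 48) -> median=42
Step 3: insert 4 -> lo=[4, 36] (size 2, max 36) hi=[48] (size 1, min 48) -> median=36
Step 4: insert 13 -> lo=[4, 13] (size 2, max 13) hi=[36, 48] (size 2, min 36) -> median=24.5
Step 5: insert 36 -> lo=[4, 13, 36] (size 3, max 36) hi=[36, 48] (size 2, min 36) -> median=36
Step 6: insert 38 -> lo=[4, 13, 36] (size 3, max 36) hi=[36, 38, 48] (size 3, min 36) -> median=36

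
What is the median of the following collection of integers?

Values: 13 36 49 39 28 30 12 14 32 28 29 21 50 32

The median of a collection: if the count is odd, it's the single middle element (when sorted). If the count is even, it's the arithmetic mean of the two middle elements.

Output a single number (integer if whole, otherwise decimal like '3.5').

Answer: 29.5

Derivation:
Step 1: insert 13 -> lo=[13] (size 1, max 13) hi=[] (size 0) -> median=13
Step 2: insert 36 -> lo=[13] (size 1, max 13) hi=[36] (size 1, min 36) -> median=24.5
Step 3: insert 49 -> lo=[13, 36] (size 2, max 36) hi=[49] (size 1, min 49) -> median=36
Step 4: insert 39 -> lo=[13, 36] (size 2, max 36) hi=[39, 49] (size 2, min 39) -> median=37.5
Step 5: insert 28 -> lo=[13, 28, 36] (size 3, max 36) hi=[39, 49] (size 2, min 39) -> median=36
Step 6: insert 30 -> lo=[13, 28, 30] (size 3, max 30) hi=[36, 39, 49] (size 3, min 36) -> median=33
Step 7: insert 12 -> lo=[12, 13, 28, 30] (size 4, max 30) hi=[36, 39, 49] (size 3, min 36) -> median=30
Step 8: insert 14 -> lo=[12, 13, 14, 28] (size 4, max 28) hi=[30, 36, 39, 49] (size 4, min 30) -> median=29
Step 9: insert 32 -> lo=[12, 13, 14, 28, 30] (size 5, max 30) hi=[32, 36, 39, 49] (size 4, min 32) -> median=30
Step 10: insert 28 -> lo=[12, 13, 14, 28, 28] (size 5, max 28) hi=[30, 32, 36, 39, 49] (size 5, min 30) -> median=29
Step 11: insert 29 -> lo=[12, 13, 14, 28, 28, 29] (size 6, max 29) hi=[30, 32, 36, 39, 49] (size 5, min 30) -> median=29
Step 12: insert 21 -> lo=[12, 13, 14, 21, 28, 28] (size 6, max 28) hi=[29, 30, 32, 36, 39, 49] (size 6, min 29) -> median=28.5
Step 13: insert 50 -> lo=[12, 13, 14, 21, 28, 28, 29] (size 7, max 29) hi=[30, 32, 36, 39, 49, 50] (size 6, min 30) -> median=29
Step 14: insert 32 -> lo=[12, 13, 14, 21, 28, 28, 29] (size 7, max 29) hi=[30, 32, 32, 36, 39, 49, 50] (size 7, min 30) -> median=29.5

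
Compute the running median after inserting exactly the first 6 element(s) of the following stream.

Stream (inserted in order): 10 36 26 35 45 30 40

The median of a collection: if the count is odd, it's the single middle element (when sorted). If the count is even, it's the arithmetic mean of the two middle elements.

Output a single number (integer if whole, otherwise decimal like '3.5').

Step 1: insert 10 -> lo=[10] (size 1, max 10) hi=[] (size 0) -> median=10
Step 2: insert 36 -> lo=[10] (size 1, max 10) hi=[36] (size 1, min 36) -> median=23
Step 3: insert 26 -> lo=[10, 26] (size 2, max 26) hi=[36] (size 1, min 36) -> median=26
Step 4: insert 35 -> lo=[10, 26] (size 2, max 26) hi=[35, 36] (size 2, min 35) -> median=30.5
Step 5: insert 45 -> lo=[10, 26, 35] (size 3, max 35) hi=[36, 45] (size 2, min 36) -> median=35
Step 6: insert 30 -> lo=[10, 26, 30] (size 3, max 30) hi=[35, 36, 45] (size 3, min 35) -> median=32.5

Answer: 32.5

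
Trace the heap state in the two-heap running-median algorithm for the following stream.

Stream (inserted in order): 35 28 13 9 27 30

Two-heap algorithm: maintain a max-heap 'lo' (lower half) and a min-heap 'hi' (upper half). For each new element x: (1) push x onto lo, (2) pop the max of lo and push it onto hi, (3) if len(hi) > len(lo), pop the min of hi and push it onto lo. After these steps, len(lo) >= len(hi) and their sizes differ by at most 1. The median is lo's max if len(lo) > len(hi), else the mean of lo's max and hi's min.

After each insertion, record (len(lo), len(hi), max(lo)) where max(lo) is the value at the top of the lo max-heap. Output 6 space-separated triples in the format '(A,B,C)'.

Answer: (1,0,35) (1,1,28) (2,1,28) (2,2,13) (3,2,27) (3,3,27)

Derivation:
Step 1: insert 35 -> lo=[35] hi=[] -> (len(lo)=1, len(hi)=0, max(lo)=35)
Step 2: insert 28 -> lo=[28] hi=[35] -> (len(lo)=1, len(hi)=1, max(lo)=28)
Step 3: insert 13 -> lo=[13, 28] hi=[35] -> (len(lo)=2, len(hi)=1, max(lo)=28)
Step 4: insert 9 -> lo=[9, 13] hi=[28, 35] -> (len(lo)=2, len(hi)=2, max(lo)=13)
Step 5: insert 27 -> lo=[9, 13, 27] hi=[28, 35] -> (len(lo)=3, len(hi)=2, max(lo)=27)
Step 6: insert 30 -> lo=[9, 13, 27] hi=[28, 30, 35] -> (len(lo)=3, len(hi)=3, max(lo)=27)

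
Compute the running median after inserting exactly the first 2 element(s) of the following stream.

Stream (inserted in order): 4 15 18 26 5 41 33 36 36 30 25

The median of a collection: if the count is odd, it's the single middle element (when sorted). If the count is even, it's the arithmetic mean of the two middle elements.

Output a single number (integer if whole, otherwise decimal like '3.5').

Answer: 9.5

Derivation:
Step 1: insert 4 -> lo=[4] (size 1, max 4) hi=[] (size 0) -> median=4
Step 2: insert 15 -> lo=[4] (size 1, max 4) hi=[15] (size 1, min 15) -> median=9.5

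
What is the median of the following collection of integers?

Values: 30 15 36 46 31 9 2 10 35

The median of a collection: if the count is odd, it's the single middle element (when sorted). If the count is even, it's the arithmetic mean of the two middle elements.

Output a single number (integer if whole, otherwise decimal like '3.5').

Step 1: insert 30 -> lo=[30] (size 1, max 30) hi=[] (size 0) -> median=30
Step 2: insert 15 -> lo=[15] (size 1, max 15) hi=[30] (size 1, min 30) -> median=22.5
Step 3: insert 36 -> lo=[15, 30] (size 2, max 30) hi=[36] (size 1, min 36) -> median=30
Step 4: insert 46 -> lo=[15, 30] (size 2, max 30) hi=[36, 46] (size 2, min 36) -> median=33
Step 5: insert 31 -> lo=[15, 30, 31] (size 3, max 31) hi=[36, 46] (size 2, min 36) -> median=31
Step 6: insert 9 -> lo=[9, 15, 30] (size 3, max 30) hi=[31, 36, 46] (size 3, min 31) -> median=30.5
Step 7: insert 2 -> lo=[2, 9, 15, 30] (size 4, max 30) hi=[31, 36, 46] (size 3, min 31) -> median=30
Step 8: insert 10 -> lo=[2, 9, 10, 15] (size 4, max 15) hi=[30, 31, 36, 46] (size 4, min 30) -> median=22.5
Step 9: insert 35 -> lo=[2, 9, 10, 15, 30] (size 5, max 30) hi=[31, 35, 36, 46] (size 4, min 31) -> median=30

Answer: 30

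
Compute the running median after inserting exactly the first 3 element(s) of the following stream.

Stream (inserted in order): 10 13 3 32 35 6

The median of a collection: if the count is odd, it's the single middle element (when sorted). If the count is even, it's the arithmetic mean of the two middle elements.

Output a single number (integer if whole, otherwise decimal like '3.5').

Step 1: insert 10 -> lo=[10] (size 1, max 10) hi=[] (size 0) -> median=10
Step 2: insert 13 -> lo=[10] (size 1, max 10) hi=[13] (size 1, min 13) -> median=11.5
Step 3: insert 3 -> lo=[3, 10] (size 2, max 10) hi=[13] (size 1, min 13) -> median=10

Answer: 10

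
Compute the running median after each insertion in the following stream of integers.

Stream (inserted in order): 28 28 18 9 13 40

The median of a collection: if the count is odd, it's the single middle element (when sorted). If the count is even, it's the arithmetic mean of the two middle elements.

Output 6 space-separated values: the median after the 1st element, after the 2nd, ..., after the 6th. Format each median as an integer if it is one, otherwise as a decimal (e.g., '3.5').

Answer: 28 28 28 23 18 23

Derivation:
Step 1: insert 28 -> lo=[28] (size 1, max 28) hi=[] (size 0) -> median=28
Step 2: insert 28 -> lo=[28] (size 1, max 28) hi=[28] (size 1, min 28) -> median=28
Step 3: insert 18 -> lo=[18, 28] (size 2, max 28) hi=[28] (size 1, min 28) -> median=28
Step 4: insert 9 -> lo=[9, 18] (size 2, max 18) hi=[28, 28] (size 2, min 28) -> median=23
Step 5: insert 13 -> lo=[9, 13, 18] (size 3, max 18) hi=[28, 28] (size 2, min 28) -> median=18
Step 6: insert 40 -> lo=[9, 13, 18] (size 3, max 18) hi=[28, 28, 40] (size 3, min 28) -> median=23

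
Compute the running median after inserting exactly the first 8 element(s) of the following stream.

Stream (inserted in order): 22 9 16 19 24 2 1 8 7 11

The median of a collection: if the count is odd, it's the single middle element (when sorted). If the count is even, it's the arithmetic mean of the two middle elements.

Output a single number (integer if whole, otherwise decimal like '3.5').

Step 1: insert 22 -> lo=[22] (size 1, max 22) hi=[] (size 0) -> median=22
Step 2: insert 9 -> lo=[9] (size 1, max 9) hi=[22] (size 1, min 22) -> median=15.5
Step 3: insert 16 -> lo=[9, 16] (size 2, max 16) hi=[22] (size 1, min 22) -> median=16
Step 4: insert 19 -> lo=[9, 16] (size 2, max 16) hi=[19, 22] (size 2, min 19) -> median=17.5
Step 5: insert 24 -> lo=[9, 16, 19] (size 3, max 19) hi=[22, 24] (size 2, min 22) -> median=19
Step 6: insert 2 -> lo=[2, 9, 16] (size 3, max 16) hi=[19, 22, 24] (size 3, min 19) -> median=17.5
Step 7: insert 1 -> lo=[1, 2, 9, 16] (size 4, max 16) hi=[19, 22, 24] (size 3, min 19) -> median=16
Step 8: insert 8 -> lo=[1, 2, 8, 9] (size 4, max 9) hi=[16, 19, 22, 24] (size 4, min 16) -> median=12.5

Answer: 12.5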